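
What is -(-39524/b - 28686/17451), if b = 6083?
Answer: 41153822/5054973 ≈ 8.1413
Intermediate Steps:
-(-39524/b - 28686/17451) = -(-39524/6083 - 28686/17451) = -(-39524*1/6083 - 28686*1/17451) = -(-39524/6083 - 1366/831) = -1*(-41153822/5054973) = 41153822/5054973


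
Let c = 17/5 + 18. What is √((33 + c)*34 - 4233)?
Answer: I*√59585/5 ≈ 48.82*I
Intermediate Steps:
c = 107/5 (c = 17*(⅕) + 18 = 17/5 + 18 = 107/5 ≈ 21.400)
√((33 + c)*34 - 4233) = √((33 + 107/5)*34 - 4233) = √((272/5)*34 - 4233) = √(9248/5 - 4233) = √(-11917/5) = I*√59585/5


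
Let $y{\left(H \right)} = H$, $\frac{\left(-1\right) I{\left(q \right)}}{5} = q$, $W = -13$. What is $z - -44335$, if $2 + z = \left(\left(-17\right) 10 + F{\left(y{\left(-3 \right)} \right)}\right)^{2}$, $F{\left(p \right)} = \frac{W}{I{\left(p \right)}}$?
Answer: $\frac{16543894}{225} \approx 73528.0$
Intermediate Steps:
$I{\left(q \right)} = - 5 q$
$F{\left(p \right)} = \frac{13}{5 p}$ ($F{\left(p \right)} = - \frac{13}{\left(-5\right) p} = - 13 \left(- \frac{1}{5 p}\right) = \frac{13}{5 p}$)
$z = \frac{6568519}{225}$ ($z = -2 + \left(\left(-17\right) 10 + \frac{13}{5 \left(-3\right)}\right)^{2} = -2 + \left(-170 + \frac{13}{5} \left(- \frac{1}{3}\right)\right)^{2} = -2 + \left(-170 - \frac{13}{15}\right)^{2} = -2 + \left(- \frac{2563}{15}\right)^{2} = -2 + \frac{6568969}{225} = \frac{6568519}{225} \approx 29193.0$)
$z - -44335 = \frac{6568519}{225} - -44335 = \frac{6568519}{225} + 44335 = \frac{16543894}{225}$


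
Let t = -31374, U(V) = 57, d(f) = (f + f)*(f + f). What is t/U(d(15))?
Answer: -10458/19 ≈ -550.42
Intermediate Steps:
d(f) = 4*f² (d(f) = (2*f)*(2*f) = 4*f²)
t/U(d(15)) = -31374/57 = -31374*1/57 = -10458/19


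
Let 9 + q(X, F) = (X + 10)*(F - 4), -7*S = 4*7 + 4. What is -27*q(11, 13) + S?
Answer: -34052/7 ≈ -4864.6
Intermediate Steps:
S = -32/7 (S = -(4*7 + 4)/7 = -(28 + 4)/7 = -1/7*32 = -32/7 ≈ -4.5714)
q(X, F) = -9 + (-4 + F)*(10 + X) (q(X, F) = -9 + (X + 10)*(F - 4) = -9 + (10 + X)*(-4 + F) = -9 + (-4 + F)*(10 + X))
-27*q(11, 13) + S = -27*(-49 - 4*11 + 10*13 + 13*11) - 32/7 = -27*(-49 - 44 + 130 + 143) - 32/7 = -27*180 - 32/7 = -4860 - 32/7 = -34052/7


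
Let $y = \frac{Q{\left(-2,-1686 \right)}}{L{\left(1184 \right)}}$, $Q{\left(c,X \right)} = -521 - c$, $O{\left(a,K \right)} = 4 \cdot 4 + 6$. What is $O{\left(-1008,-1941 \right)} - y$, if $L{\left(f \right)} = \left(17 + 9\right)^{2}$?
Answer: $\frac{15391}{676} \approx 22.768$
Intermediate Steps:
$L{\left(f \right)} = 676$ ($L{\left(f \right)} = 26^{2} = 676$)
$O{\left(a,K \right)} = 22$ ($O{\left(a,K \right)} = 16 + 6 = 22$)
$y = - \frac{519}{676}$ ($y = \frac{-521 - -2}{676} = \left(-521 + 2\right) \frac{1}{676} = \left(-519\right) \frac{1}{676} = - \frac{519}{676} \approx -0.76775$)
$O{\left(-1008,-1941 \right)} - y = 22 - - \frac{519}{676} = 22 + \frac{519}{676} = \frac{15391}{676}$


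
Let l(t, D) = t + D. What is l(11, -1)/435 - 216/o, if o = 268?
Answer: -4564/5829 ≈ -0.78298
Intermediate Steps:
l(t, D) = D + t
l(11, -1)/435 - 216/o = (-1 + 11)/435 - 216/268 = 10*(1/435) - 216*1/268 = 2/87 - 54/67 = -4564/5829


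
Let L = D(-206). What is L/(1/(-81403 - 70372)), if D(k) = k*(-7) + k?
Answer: -187593900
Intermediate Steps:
D(k) = -6*k (D(k) = -7*k + k = -6*k)
L = 1236 (L = -6*(-206) = 1236)
L/(1/(-81403 - 70372)) = 1236/(1/(-81403 - 70372)) = 1236/(1/(-151775)) = 1236/(-1/151775) = 1236*(-151775) = -187593900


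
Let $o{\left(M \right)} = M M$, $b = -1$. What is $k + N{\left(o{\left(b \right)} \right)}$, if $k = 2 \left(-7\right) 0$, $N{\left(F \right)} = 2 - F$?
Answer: $1$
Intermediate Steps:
$o{\left(M \right)} = M^{2}$
$k = 0$ ($k = \left(-14\right) 0 = 0$)
$k + N{\left(o{\left(b \right)} \right)} = 0 + \left(2 - \left(-1\right)^{2}\right) = 0 + \left(2 - 1\right) = 0 + 1 = 1$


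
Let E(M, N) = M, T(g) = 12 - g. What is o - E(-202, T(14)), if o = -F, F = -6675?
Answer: 6877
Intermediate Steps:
o = 6675 (o = -1*(-6675) = 6675)
o - E(-202, T(14)) = 6675 - 1*(-202) = 6675 + 202 = 6877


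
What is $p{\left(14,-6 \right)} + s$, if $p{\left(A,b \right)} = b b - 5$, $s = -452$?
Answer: $-421$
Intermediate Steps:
$p{\left(A,b \right)} = -5 + b^{2}$ ($p{\left(A,b \right)} = b^{2} - 5 = -5 + b^{2}$)
$p{\left(14,-6 \right)} + s = \left(-5 + \left(-6\right)^{2}\right) - 452 = \left(-5 + 36\right) - 452 = 31 - 452 = -421$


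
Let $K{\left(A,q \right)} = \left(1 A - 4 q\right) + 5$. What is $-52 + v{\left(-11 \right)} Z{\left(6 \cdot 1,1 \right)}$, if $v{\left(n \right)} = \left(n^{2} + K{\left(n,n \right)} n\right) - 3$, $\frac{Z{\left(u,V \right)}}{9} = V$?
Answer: $-2752$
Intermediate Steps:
$Z{\left(u,V \right)} = 9 V$
$K{\left(A,q \right)} = 5 + A - 4 q$ ($K{\left(A,q \right)} = \left(A - 4 q\right) + 5 = 5 + A - 4 q$)
$v{\left(n \right)} = -3 + n^{2} + n \left(5 - 3 n\right)$ ($v{\left(n \right)} = \left(n^{2} + \left(5 + n - 4 n\right) n\right) - 3 = \left(n^{2} + \left(5 - 3 n\right) n\right) - 3 = \left(n^{2} + n \left(5 - 3 n\right)\right) - 3 = -3 + n^{2} + n \left(5 - 3 n\right)$)
$-52 + v{\left(-11 \right)} Z{\left(6 \cdot 1,1 \right)} = -52 + \left(-3 - 2 \left(-11\right)^{2} + 5 \left(-11\right)\right) 9 \cdot 1 = -52 + \left(-3 - 242 - 55\right) 9 = -52 - 2700 = -2752$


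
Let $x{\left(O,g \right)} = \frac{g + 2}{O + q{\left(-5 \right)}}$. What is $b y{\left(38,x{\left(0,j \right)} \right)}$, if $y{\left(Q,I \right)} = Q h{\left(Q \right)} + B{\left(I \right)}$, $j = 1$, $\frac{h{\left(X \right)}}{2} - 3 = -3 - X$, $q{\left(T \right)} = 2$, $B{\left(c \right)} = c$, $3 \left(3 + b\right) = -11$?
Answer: $\frac{57730}{3} \approx 19243.0$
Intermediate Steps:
$b = - \frac{20}{3}$ ($b = -3 + \frac{1}{3} \left(-11\right) = -3 - \frac{11}{3} = - \frac{20}{3} \approx -6.6667$)
$h{\left(X \right)} = - 2 X$ ($h{\left(X \right)} = 6 + 2 \left(-3 - X\right) = 6 - \left(6 + 2 X\right) = - 2 X$)
$x{\left(O,g \right)} = \frac{2 + g}{2 + O}$ ($x{\left(O,g \right)} = \frac{g + 2}{O + 2} = \frac{2 + g}{2 + O}$)
$y{\left(Q,I \right)} = I - 2 Q^{2}$ ($y{\left(Q,I \right)} = Q \left(- 2 Q\right) + I = - 2 Q^{2} + I = I - 2 Q^{2}$)
$b y{\left(38,x{\left(0,j \right)} \right)} = - \frac{20 \left(\frac{2 + 1}{2 + 0} - 2 \cdot 38^{2}\right)}{3} = - \frac{20 \left(\frac{1}{2} \cdot 3 - 2888\right)}{3} = - \frac{20 \left(\frac{3}{2} - 2888\right)}{3} = \left(- \frac{20}{3}\right) \left(- \frac{5773}{2}\right) = \frac{57730}{3}$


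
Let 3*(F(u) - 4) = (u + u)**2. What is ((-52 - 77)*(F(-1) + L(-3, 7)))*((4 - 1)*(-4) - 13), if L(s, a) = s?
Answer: 7525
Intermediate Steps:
F(u) = 4 + 4*u**2/3 (F(u) = 4 + (u + u)**2/3 = 4 + (2*u)**2/3 = 4 + (4*u**2)/3 = 4 + 4*u**2/3)
((-52 - 77)*(F(-1) + L(-3, 7)))*((4 - 1)*(-4) - 13) = ((-52 - 77)*((4 + (4/3)*(-1)**2) - 3))*((4 - 1)*(-4) - 13) = (-129*((4 + (4/3)*1) - 3))*(3*(-4) - 13) = (-129*((4 + 4/3) - 3))*(-12 - 13) = -129*(16/3 - 3)*(-25) = -129*7/3*(-25) = -301*(-25) = 7525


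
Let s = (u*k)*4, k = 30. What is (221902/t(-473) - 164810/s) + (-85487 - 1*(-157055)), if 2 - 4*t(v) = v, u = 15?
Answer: 1254200993/17100 ≈ 73345.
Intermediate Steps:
t(v) = ½ - v/4
s = 1800 (s = (15*30)*4 = 450*4 = 1800)
(221902/t(-473) - 164810/s) + (-85487 - 1*(-157055)) = (221902/(½ - ¼*(-473)) - 164810/1800) + (-85487 - 1*(-157055)) = (221902/(½ + 473/4) - 164810*1/1800) + (-85487 + 157055) = (221902/(475/4) - 16481/180) + 71568 = (221902*(4/475) - 16481/180) + 71568 = (887608/475 - 16481/180) + 71568 = 30388193/17100 + 71568 = 1254200993/17100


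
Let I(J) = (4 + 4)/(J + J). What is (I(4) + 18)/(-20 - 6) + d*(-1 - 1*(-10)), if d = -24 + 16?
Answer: -1891/26 ≈ -72.731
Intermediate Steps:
I(J) = 4/J (I(J) = 8/((2*J)) = 8*(1/(2*J)) = 4/J)
d = -8
(I(4) + 18)/(-20 - 6) + d*(-1 - 1*(-10)) = (4/4 + 18)/(-20 - 6) - 8*(-1 - 1*(-10)) = (4*(¼) + 18)/(-26) - 8*(-1 + 10) = (1 + 18)*(-1/26) - 8*9 = 19*(-1/26) - 72 = -19/26 - 72 = -1891/26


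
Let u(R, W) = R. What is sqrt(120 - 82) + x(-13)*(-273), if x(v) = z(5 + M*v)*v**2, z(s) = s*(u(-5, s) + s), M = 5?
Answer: -179934300 + sqrt(38) ≈ -1.7993e+8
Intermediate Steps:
z(s) = s*(-5 + s)
x(v) = 5*v**3*(5 + 5*v) (x(v) = ((5 + 5*v)*(-5 + (5 + 5*v)))*v**2 = ((5 + 5*v)*(5*v))*v**2 = (5*v*(5 + 5*v))*v**2 = 5*v**3*(5 + 5*v))
sqrt(120 - 82) + x(-13)*(-273) = sqrt(120 - 82) + (25*(-13)**3*(1 - 13))*(-273) = sqrt(38) + (25*(-2197)*(-12))*(-273) = sqrt(38) + 659100*(-273) = sqrt(38) - 179934300 = -179934300 + sqrt(38)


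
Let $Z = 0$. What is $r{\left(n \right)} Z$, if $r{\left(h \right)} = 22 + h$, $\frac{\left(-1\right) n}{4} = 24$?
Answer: $0$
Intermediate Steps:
$n = -96$ ($n = \left(-4\right) 24 = -96$)
$r{\left(n \right)} Z = \left(22 - 96\right) 0 = \left(-74\right) 0 = 0$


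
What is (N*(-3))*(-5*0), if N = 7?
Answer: 0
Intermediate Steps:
(N*(-3))*(-5*0) = (7*(-3))*(-5*0) = -21*0 = 0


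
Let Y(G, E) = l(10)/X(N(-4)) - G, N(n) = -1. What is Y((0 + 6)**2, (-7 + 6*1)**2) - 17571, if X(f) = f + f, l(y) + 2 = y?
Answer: -17611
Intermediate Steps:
l(y) = -2 + y
X(f) = 2*f
Y(G, E) = -4 - G (Y(G, E) = (-2 + 10)/((2*(-1))) - G = 8/(-2) - G = 8*(-1/2) - G = -4 - G)
Y((0 + 6)**2, (-7 + 6*1)**2) - 17571 = (-4 - (0 + 6)**2) - 17571 = (-4 - 1*6**2) - 17571 = (-4 - 1*36) - 17571 = (-4 - 36) - 17571 = -40 - 17571 = -17611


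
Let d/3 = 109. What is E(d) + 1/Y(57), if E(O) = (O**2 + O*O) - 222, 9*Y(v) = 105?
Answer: 7477263/35 ≈ 2.1364e+5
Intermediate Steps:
d = 327 (d = 3*109 = 327)
Y(v) = 35/3 (Y(v) = (1/9)*105 = 35/3)
E(O) = -222 + 2*O**2 (E(O) = (O**2 + O**2) - 222 = 2*O**2 - 222 = -222 + 2*O**2)
E(d) + 1/Y(57) = (-222 + 2*327**2) + 1/(35/3) = (-222 + 2*106929) + 3/35 = (-222 + 213858) + 3/35 = 213636 + 3/35 = 7477263/35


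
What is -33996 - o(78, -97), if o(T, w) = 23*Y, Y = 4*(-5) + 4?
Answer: -33628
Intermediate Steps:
Y = -16 (Y = -20 + 4 = -16)
o(T, w) = -368 (o(T, w) = 23*(-16) = -368)
-33996 - o(78, -97) = -33996 - 1*(-368) = -33996 + 368 = -33628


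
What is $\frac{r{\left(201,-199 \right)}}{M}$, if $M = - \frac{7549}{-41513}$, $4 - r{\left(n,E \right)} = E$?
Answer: $\frac{8427139}{7549} \approx 1116.3$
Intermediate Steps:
$r{\left(n,E \right)} = 4 - E$
$M = \frac{7549}{41513}$ ($M = \left(-7549\right) \left(- \frac{1}{41513}\right) = \frac{7549}{41513} \approx 0.18185$)
$\frac{r{\left(201,-199 \right)}}{M} = \frac{4 - -199}{\frac{7549}{41513}} = \left(4 + 199\right) \frac{41513}{7549} = 203 \cdot \frac{41513}{7549} = \frac{8427139}{7549}$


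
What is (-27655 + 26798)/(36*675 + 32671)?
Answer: -857/56971 ≈ -0.015043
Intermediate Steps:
(-27655 + 26798)/(36*675 + 32671) = -857/(24300 + 32671) = -857/56971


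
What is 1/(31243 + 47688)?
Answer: 1/78931 ≈ 1.2669e-5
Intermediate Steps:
1/(31243 + 47688) = 1/78931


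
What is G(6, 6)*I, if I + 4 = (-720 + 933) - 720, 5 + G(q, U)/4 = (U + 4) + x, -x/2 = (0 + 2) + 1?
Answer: 2044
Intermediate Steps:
x = -6 (x = -2*((0 + 2) + 1) = -2*(2 + 1) = -2*3 = -6)
G(q, U) = -28 + 4*U (G(q, U) = -20 + 4*((U + 4) - 6) = -20 + 4*((4 + U) - 6) = -20 + 4*(-2 + U) = -20 + (-8 + 4*U) = -28 + 4*U)
I = -511 (I = -4 + ((-720 + 933) - 720) = -4 + (213 - 720) = -4 - 507 = -511)
G(6, 6)*I = (-28 + 4*6)*(-511) = (-28 + 24)*(-511) = -4*(-511) = 2044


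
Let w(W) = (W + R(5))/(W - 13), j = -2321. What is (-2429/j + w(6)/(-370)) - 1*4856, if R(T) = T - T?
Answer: -14592502402/3005695 ≈ -4855.0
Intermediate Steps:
R(T) = 0
w(W) = W/(-13 + W) (w(W) = (W + 0)/(W - 13) = W/(-13 + W))
(-2429/j + w(6)/(-370)) - 1*4856 = (-2429/(-2321) + (6/(-13 + 6))/(-370)) - 1*4856 = (-2429*(-1/2321) + (6/(-7))*(-1/370)) - 4856 = (2429/2321 + (6*(-⅐))*(-1/370)) - 4856 = (2429/2321 - 6/7*(-1/370)) - 4856 = (2429/2321 + 3/1295) - 4856 = 3152518/3005695 - 4856 = -14592502402/3005695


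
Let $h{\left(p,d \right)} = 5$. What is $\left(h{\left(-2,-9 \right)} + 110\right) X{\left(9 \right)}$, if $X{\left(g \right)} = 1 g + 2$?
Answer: $1265$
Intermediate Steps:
$X{\left(g \right)} = 2 + g$ ($X{\left(g \right)} = g + 2 = 2 + g$)
$\left(h{\left(-2,-9 \right)} + 110\right) X{\left(9 \right)} = \left(5 + 110\right) \left(2 + 9\right) = 115 \cdot 11 = 1265$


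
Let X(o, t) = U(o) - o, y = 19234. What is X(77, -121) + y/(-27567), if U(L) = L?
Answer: -19234/27567 ≈ -0.69772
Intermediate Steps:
X(o, t) = 0 (X(o, t) = o - o = 0)
X(77, -121) + y/(-27567) = 0 + 19234/(-27567) = 0 + 19234*(-1/27567) = 0 - 19234/27567 = -19234/27567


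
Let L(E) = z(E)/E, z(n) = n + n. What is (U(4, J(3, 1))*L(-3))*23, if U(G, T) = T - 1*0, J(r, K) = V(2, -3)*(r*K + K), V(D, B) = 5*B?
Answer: -2760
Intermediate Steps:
z(n) = 2*n
J(r, K) = -15*K - 15*K*r (J(r, K) = (5*(-3))*(r*K + K) = -15*(K*r + K) = -15*(K + K*r) = -15*K - 15*K*r)
L(E) = 2 (L(E) = (2*E)/E = 2)
U(G, T) = T (U(G, T) = T + 0 = T)
(U(4, J(3, 1))*L(-3))*23 = (-15*1*(1 + 3)*2)*23 = (-15*1*4*2)*23 = -60*2*23 = -120*23 = -2760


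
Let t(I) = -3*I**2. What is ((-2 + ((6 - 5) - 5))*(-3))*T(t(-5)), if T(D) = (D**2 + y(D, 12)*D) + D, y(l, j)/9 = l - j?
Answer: 1156950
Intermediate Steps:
y(l, j) = -9*j + 9*l (y(l, j) = 9*(l - j) = -9*j + 9*l)
T(D) = D + D**2 + D*(-108 + 9*D) (T(D) = (D**2 + (-9*12 + 9*D)*D) + D = (D**2 + (-108 + 9*D)*D) + D = (D**2 + D*(-108 + 9*D)) + D = D + D**2 + D*(-108 + 9*D))
((-2 + ((6 - 5) - 5))*(-3))*T(t(-5)) = ((-2 + ((6 - 5) - 5))*(-3))*((-3*(-5)**2)*(-107 + 10*(-3*(-5)**2))) = ((-2 + (1 - 5))*(-3))*((-3*25)*(-107 + 10*(-3*25))) = ((-2 - 4)*(-3))*(-75*(-107 + 10*(-75))) = (-6*(-3))*(-75*(-107 - 750)) = 18*(-75*(-857)) = 18*64275 = 1156950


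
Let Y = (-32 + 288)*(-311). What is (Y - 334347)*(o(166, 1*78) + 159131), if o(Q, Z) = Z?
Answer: -65906635267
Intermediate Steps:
Y = -79616 (Y = 256*(-311) = -79616)
(Y - 334347)*(o(166, 1*78) + 159131) = (-79616 - 334347)*(1*78 + 159131) = -413963*(78 + 159131) = -413963*159209 = -65906635267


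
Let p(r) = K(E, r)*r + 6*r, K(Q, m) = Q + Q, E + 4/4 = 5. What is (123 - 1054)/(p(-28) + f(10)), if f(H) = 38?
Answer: 931/354 ≈ 2.6299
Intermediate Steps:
E = 4 (E = -1 + 5 = 4)
K(Q, m) = 2*Q
p(r) = 14*r (p(r) = (2*4)*r + 6*r = 8*r + 6*r = 14*r)
(123 - 1054)/(p(-28) + f(10)) = (123 - 1054)/(14*(-28) + 38) = -931/(-392 + 38) = -931/(-354) = -931*(-1/354) = 931/354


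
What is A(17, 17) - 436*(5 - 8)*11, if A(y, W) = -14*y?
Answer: 14150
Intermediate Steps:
A(17, 17) - 436*(5 - 8)*11 = -14*17 - 436*(5 - 8)*11 = -238 - (-1308)*11 = -238 - 436*(-33) = -238 + 14388 = 14150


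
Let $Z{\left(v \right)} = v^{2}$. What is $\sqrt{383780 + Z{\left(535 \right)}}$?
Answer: $3 \sqrt{74445} \approx 818.54$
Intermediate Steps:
$\sqrt{383780 + Z{\left(535 \right)}} = \sqrt{383780 + 535^{2}} = \sqrt{383780 + 286225} = \sqrt{670005} = 3 \sqrt{74445}$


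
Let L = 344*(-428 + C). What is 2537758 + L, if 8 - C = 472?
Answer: 2230910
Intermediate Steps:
C = -464 (C = 8 - 1*472 = 8 - 472 = -464)
L = -306848 (L = 344*(-428 - 464) = 344*(-892) = -306848)
2537758 + L = 2537758 - 306848 = 2230910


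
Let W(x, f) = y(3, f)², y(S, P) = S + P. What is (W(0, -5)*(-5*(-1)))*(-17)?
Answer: -340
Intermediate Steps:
y(S, P) = P + S
W(x, f) = (3 + f)² (W(x, f) = (f + 3)² = (3 + f)²)
(W(0, -5)*(-5*(-1)))*(-17) = ((3 - 5)²*(-5*(-1)))*(-17) = ((-2)²*5)*(-17) = (4*5)*(-17) = 20*(-17) = -340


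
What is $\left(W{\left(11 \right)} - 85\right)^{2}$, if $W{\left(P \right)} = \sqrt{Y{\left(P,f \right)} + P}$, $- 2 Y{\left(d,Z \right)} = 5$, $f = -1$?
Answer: $\frac{\left(170 - \sqrt{34}\right)^{2}}{4} \approx 6737.9$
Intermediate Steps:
$Y{\left(d,Z \right)} = - \frac{5}{2}$ ($Y{\left(d,Z \right)} = \left(- \frac{1}{2}\right) 5 = - \frac{5}{2}$)
$W{\left(P \right)} = \sqrt{- \frac{5}{2} + P}$
$\left(W{\left(11 \right)} - 85\right)^{2} = \left(\frac{\sqrt{-10 + 4 \cdot 11}}{2} - 85\right)^{2} = \left(\frac{\sqrt{-10 + 44}}{2} - 85\right)^{2} = \left(\frac{\sqrt{34}}{2} - 85\right)^{2} = \left(-85 + \frac{\sqrt{34}}{2}\right)^{2}$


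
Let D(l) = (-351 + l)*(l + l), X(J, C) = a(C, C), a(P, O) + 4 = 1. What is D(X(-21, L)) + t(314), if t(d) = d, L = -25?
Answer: 2438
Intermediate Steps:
a(P, O) = -3 (a(P, O) = -4 + 1 = -3)
X(J, C) = -3
D(l) = 2*l*(-351 + l) (D(l) = (-351 + l)*(2*l) = 2*l*(-351 + l))
D(X(-21, L)) + t(314) = 2*(-3)*(-351 - 3) + 314 = 2*(-3)*(-354) + 314 = 2124 + 314 = 2438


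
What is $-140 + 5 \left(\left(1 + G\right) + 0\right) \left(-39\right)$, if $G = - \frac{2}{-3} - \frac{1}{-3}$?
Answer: $-530$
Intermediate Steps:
$G = 1$ ($G = \left(-2\right) \left(- \frac{1}{3}\right) - - \frac{1}{3} = \frac{2}{3} + \frac{1}{3} = 1$)
$-140 + 5 \left(\left(1 + G\right) + 0\right) \left(-39\right) = -140 + 5 \left(\left(1 + 1\right) + 0\right) \left(-39\right) = -140 + 5 \left(2 + 0\right) \left(-39\right) = -140 + 5 \cdot 2 \left(-39\right) = -140 + 10 \left(-39\right) = -140 - 390 = -530$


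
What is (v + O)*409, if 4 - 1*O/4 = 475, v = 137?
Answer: -714523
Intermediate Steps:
O = -1884 (O = 16 - 4*475 = 16 - 1900 = -1884)
(v + O)*409 = (137 - 1884)*409 = -1747*409 = -714523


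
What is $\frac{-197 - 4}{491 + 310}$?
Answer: $- \frac{67}{267} \approx -0.25094$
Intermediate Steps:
$\frac{-197 - 4}{491 + 310} = \frac{-197 - 4}{801} = \left(-201\right) \frac{1}{801} = - \frac{67}{267}$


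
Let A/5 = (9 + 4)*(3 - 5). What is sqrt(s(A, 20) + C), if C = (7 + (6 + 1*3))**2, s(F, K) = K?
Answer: 2*sqrt(69) ≈ 16.613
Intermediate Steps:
A = -130 (A = 5*((9 + 4)*(3 - 5)) = 5*(13*(-2)) = 5*(-26) = -130)
C = 256 (C = (7 + (6 + 3))**2 = (7 + 9)**2 = 16**2 = 256)
sqrt(s(A, 20) + C) = sqrt(20 + 256) = sqrt(276) = 2*sqrt(69)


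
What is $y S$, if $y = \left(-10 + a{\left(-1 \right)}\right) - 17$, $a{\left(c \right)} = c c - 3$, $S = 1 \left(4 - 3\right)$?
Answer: $-29$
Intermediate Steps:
$S = 1$ ($S = 1 \cdot 1 = 1$)
$a{\left(c \right)} = -3 + c^{2}$ ($a{\left(c \right)} = c^{2} - 3 = -3 + c^{2}$)
$y = -29$ ($y = \left(-10 - \left(3 - \left(-1\right)^{2}\right)\right) - 17 = \left(-10 + \left(-3 + 1\right)\right) - 17 = \left(-10 - 2\right) - 17 = -12 - 17 = -29$)
$y S = \left(-29\right) 1 = -29$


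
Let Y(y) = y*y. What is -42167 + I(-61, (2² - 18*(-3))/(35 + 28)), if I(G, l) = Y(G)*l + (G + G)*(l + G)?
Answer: -1978933/63 ≈ -31412.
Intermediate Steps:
Y(y) = y²
I(G, l) = l*G² + 2*G*(G + l) (I(G, l) = G²*l + (G + G)*(l + G) = l*G² + (2*G)*(G + l) = l*G² + 2*G*(G + l))
-42167 + I(-61, (2² - 18*(-3))/(35 + 28)) = -42167 - 61*(2*(-61) + 2*((2² - 18*(-3))/(35 + 28)) - 61*(2² - 18*(-3))/(35 + 28)) = -42167 - 61*(-122 + 2*((4 + 54)/63) - 61*(4 + 54)/63) = -42167 - 61*(-122 + 2*(58*(1/63)) - 3538/63) = -42167 - 61*(-122 + 2*(58/63) - 61*58/63) = -42167 - 61*(-122 + 116/63 - 3538/63) = -42167 - 61*(-11108/63) = -42167 + 677588/63 = -1978933/63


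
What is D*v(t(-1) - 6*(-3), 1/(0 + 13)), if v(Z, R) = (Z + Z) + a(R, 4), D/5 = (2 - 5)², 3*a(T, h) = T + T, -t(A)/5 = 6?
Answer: -14010/13 ≈ -1077.7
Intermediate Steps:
t(A) = -30 (t(A) = -5*6 = -30)
a(T, h) = 2*T/3 (a(T, h) = (T + T)/3 = (2*T)/3 = 2*T/3)
D = 45 (D = 5*(2 - 5)² = 5*(-3)² = 5*9 = 45)
v(Z, R) = 2*Z + 2*R/3 (v(Z, R) = (Z + Z) + 2*R/3 = 2*Z + 2*R/3)
D*v(t(-1) - 6*(-3), 1/(0 + 13)) = 45*(2*(-30 - 6*(-3)) + 2/(3*(0 + 13))) = 45*(2*(-30 - 1*(-18)) + (⅔)/13) = 45*(2*(-30 + 18) + (⅔)*(1/13)) = 45*(2*(-12) + 2/39) = 45*(-24 + 2/39) = 45*(-934/39) = -14010/13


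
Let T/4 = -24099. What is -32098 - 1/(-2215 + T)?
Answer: -3165215877/98611 ≈ -32098.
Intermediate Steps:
T = -96396 (T = 4*(-24099) = -96396)
-32098 - 1/(-2215 + T) = -32098 - 1/(-2215 - 96396) = -32098 - 1/(-98611) = -32098 - 1*(-1/98611) = -32098 + 1/98611 = -3165215877/98611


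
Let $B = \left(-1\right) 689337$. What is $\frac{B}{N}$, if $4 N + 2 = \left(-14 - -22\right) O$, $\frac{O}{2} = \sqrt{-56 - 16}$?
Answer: $\frac{125334}{419} + \frac{6016032 i \sqrt{2}}{419} \approx 299.13 + 20305.0 i$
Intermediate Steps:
$O = 12 i \sqrt{2}$ ($O = 2 \sqrt{-56 - 16} = 2 \sqrt{-72} = 2 \cdot 6 i \sqrt{2} = 12 i \sqrt{2} \approx 16.971 i$)
$B = -689337$
$N = - \frac{1}{2} + 24 i \sqrt{2}$ ($N = - \frac{1}{2} + \frac{\left(-14 - -22\right) 12 i \sqrt{2}}{4} = - \frac{1}{2} + \frac{\left(-14 + 22\right) 12 i \sqrt{2}}{4} = - \frac{1}{2} + \frac{8 \cdot 12 i \sqrt{2}}{4} = - \frac{1}{2} + \frac{96 i \sqrt{2}}{4} = - \frac{1}{2} + 24 i \sqrt{2} \approx -0.5 + 33.941 i$)
$\frac{B}{N} = - \frac{689337}{- \frac{1}{2} + 24 i \sqrt{2}}$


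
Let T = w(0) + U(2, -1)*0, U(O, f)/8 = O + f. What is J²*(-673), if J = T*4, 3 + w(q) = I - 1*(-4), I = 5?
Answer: -387648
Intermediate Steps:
U(O, f) = 8*O + 8*f (U(O, f) = 8*(O + f) = 8*O + 8*f)
w(q) = 6 (w(q) = -3 + (5 - 1*(-4)) = -3 + (5 + 4) = -3 + 9 = 6)
T = 6 (T = 6 + (8*2 + 8*(-1))*0 = 6 + (16 - 8)*0 = 6 + 8*0 = 6 + 0 = 6)
J = 24 (J = 6*4 = 24)
J²*(-673) = 24²*(-673) = 576*(-673) = -387648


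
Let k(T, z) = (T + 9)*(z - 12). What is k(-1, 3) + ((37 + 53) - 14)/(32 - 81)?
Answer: -3604/49 ≈ -73.551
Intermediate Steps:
k(T, z) = (-12 + z)*(9 + T) (k(T, z) = (9 + T)*(-12 + z) = (-12 + z)*(9 + T))
k(-1, 3) + ((37 + 53) - 14)/(32 - 81) = (-108 - 12*(-1) + 9*3 - 1*3) + ((37 + 53) - 14)/(32 - 81) = (-108 + 12 + 27 - 3) + (90 - 14)/(-49) = -72 - 1/49*76 = -72 - 76/49 = -3604/49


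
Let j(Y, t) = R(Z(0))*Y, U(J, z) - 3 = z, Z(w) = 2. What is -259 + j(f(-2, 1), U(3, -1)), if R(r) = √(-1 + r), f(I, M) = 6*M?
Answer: -253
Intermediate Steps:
U(J, z) = 3 + z
j(Y, t) = Y (j(Y, t) = √(-1 + 2)*Y = √1*Y = 1*Y = Y)
-259 + j(f(-2, 1), U(3, -1)) = -259 + 6*1 = -259 + 6 = -253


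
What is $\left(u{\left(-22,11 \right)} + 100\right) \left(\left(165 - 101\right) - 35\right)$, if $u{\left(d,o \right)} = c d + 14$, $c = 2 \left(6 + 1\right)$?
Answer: $-5626$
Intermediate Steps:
$c = 14$ ($c = 2 \cdot 7 = 14$)
$u{\left(d,o \right)} = 14 + 14 d$ ($u{\left(d,o \right)} = 14 d + 14 = 14 + 14 d$)
$\left(u{\left(-22,11 \right)} + 100\right) \left(\left(165 - 101\right) - 35\right) = \left(\left(14 + 14 \left(-22\right)\right) + 100\right) \left(\left(165 - 101\right) - 35\right) = \left(\left(14 - 308\right) + 100\right) \left(64 - 35\right) = \left(-294 + 100\right) 29 = \left(-194\right) 29 = -5626$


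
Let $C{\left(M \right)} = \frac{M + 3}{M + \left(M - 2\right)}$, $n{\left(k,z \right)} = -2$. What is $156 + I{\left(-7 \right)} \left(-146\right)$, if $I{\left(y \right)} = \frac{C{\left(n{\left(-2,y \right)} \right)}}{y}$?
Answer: $\frac{3203}{21} \approx 152.52$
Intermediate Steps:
$C{\left(M \right)} = \frac{3 + M}{-2 + 2 M}$ ($C{\left(M \right)} = \frac{3 + M}{M + \left(-2 + M\right)} = \frac{3 + M}{-2 + 2 M}$)
$I{\left(y \right)} = - \frac{1}{6 y}$ ($I{\left(y \right)} = \frac{\frac{1}{2} \frac{1}{-1 - 2} \left(3 - 2\right)}{y} = \frac{\frac{1}{2} \frac{1}{-3} \cdot 1}{y} = \frac{\frac{1}{2} \left(- \frac{1}{3}\right) 1}{y} = - \frac{1}{6 y}$)
$156 + I{\left(-7 \right)} \left(-146\right) = 156 + - \frac{1}{6 \left(-7\right)} \left(-146\right) = 156 + \left(- \frac{1}{6}\right) \left(- \frac{1}{7}\right) \left(-146\right) = 156 + \frac{1}{42} \left(-146\right) = 156 - \frac{73}{21} = \frac{3203}{21}$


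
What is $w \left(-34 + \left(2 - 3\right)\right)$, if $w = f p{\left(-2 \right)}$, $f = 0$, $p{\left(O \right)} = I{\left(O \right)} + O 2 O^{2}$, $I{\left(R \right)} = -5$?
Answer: $0$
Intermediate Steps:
$p{\left(O \right)} = -5 + 2 O^{3}$ ($p{\left(O \right)} = -5 + O 2 O^{2} = -5 + 2 O^{3}$)
$w = 0$ ($w = 0 \left(-5 + 2 \left(-2\right)^{3}\right) = 0 \left(-5 + 2 \left(-8\right)\right) = 0 \left(-5 - 16\right) = 0 \left(-21\right) = 0$)
$w \left(-34 + \left(2 - 3\right)\right) = 0 \left(-34 + \left(2 - 3\right)\right) = 0 \left(-34 - 1\right) = 0 \left(-35\right) = 0$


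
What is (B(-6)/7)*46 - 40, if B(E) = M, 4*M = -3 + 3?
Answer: -40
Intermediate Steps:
M = 0 (M = (-3 + 3)/4 = (1/4)*0 = 0)
B(E) = 0
(B(-6)/7)*46 - 40 = (0/7)*46 - 40 = (0*(1/7))*46 - 40 = 0*46 - 40 = 0 - 40 = -40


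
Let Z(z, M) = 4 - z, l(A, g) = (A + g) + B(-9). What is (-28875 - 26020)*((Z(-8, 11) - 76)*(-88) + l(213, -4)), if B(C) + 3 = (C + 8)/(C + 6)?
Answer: -961485925/3 ≈ -3.2050e+8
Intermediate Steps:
B(C) = -3 + (8 + C)/(6 + C) (B(C) = -3 + (C + 8)/(C + 6) = -3 + (8 + C)/(6 + C))
l(A, g) = -8/3 + A + g (l(A, g) = (A + g) + 2*(-5 - 1*(-9))/(6 - 9) = (A + g) + 2*(-5 + 9)/(-3) = (A + g) + 2*(-⅓)*4 = (A + g) - 8/3 = -8/3 + A + g)
(-28875 - 26020)*((Z(-8, 11) - 76)*(-88) + l(213, -4)) = (-28875 - 26020)*(((4 - 1*(-8)) - 76)*(-88) + (-8/3 + 213 - 4)) = -54895*(((4 + 8) - 76)*(-88) + 619/3) = -54895*((12 - 76)*(-88) + 619/3) = -54895*(-64*(-88) + 619/3) = -54895*(5632 + 619/3) = -54895*17515/3 = -961485925/3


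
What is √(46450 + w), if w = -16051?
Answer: √30399 ≈ 174.35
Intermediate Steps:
√(46450 + w) = √(46450 - 16051) = √30399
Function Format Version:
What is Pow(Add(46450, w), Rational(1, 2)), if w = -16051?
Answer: Pow(30399, Rational(1, 2)) ≈ 174.35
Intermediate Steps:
Pow(Add(46450, w), Rational(1, 2)) = Pow(Add(46450, -16051), Rational(1, 2)) = Pow(30399, Rational(1, 2))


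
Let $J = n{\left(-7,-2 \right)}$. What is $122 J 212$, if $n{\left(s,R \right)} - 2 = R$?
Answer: $0$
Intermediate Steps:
$n{\left(s,R \right)} = 2 + R$
$J = 0$ ($J = 2 - 2 = 0$)
$122 J 212 = 122 \cdot 0 \cdot 212 = 0 \cdot 212 = 0$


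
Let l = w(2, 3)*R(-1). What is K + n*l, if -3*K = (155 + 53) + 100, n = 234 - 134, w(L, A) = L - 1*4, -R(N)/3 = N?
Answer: -2108/3 ≈ -702.67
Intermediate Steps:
R(N) = -3*N
w(L, A) = -4 + L (w(L, A) = L - 4 = -4 + L)
n = 100
K = -308/3 (K = -((155 + 53) + 100)/3 = -(208 + 100)/3 = -⅓*308 = -308/3 ≈ -102.67)
l = -6 (l = (-4 + 2)*(-3*(-1)) = -2*3 = -6)
K + n*l = -308/3 + 100*(-6) = -308/3 - 600 = -2108/3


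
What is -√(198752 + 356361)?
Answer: -√555113 ≈ -745.06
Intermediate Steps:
-√(198752 + 356361) = -√555113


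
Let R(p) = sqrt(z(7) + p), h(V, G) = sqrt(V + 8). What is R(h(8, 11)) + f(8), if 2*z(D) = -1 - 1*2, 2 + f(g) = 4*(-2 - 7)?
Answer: -38 + sqrt(10)/2 ≈ -36.419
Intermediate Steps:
f(g) = -38 (f(g) = -2 + 4*(-2 - 7) = -2 + 4*(-9) = -2 - 36 = -38)
z(D) = -3/2 (z(D) = (-1 - 1*2)/2 = (-1 - 2)/2 = (1/2)*(-3) = -3/2)
h(V, G) = sqrt(8 + V)
R(p) = sqrt(-3/2 + p)
R(h(8, 11)) + f(8) = sqrt(-6 + 4*sqrt(8 + 8))/2 - 38 = sqrt(-6 + 4*sqrt(16))/2 - 38 = sqrt(-6 + 4*4)/2 - 38 = sqrt(-6 + 16)/2 - 38 = sqrt(10)/2 - 38 = -38 + sqrt(10)/2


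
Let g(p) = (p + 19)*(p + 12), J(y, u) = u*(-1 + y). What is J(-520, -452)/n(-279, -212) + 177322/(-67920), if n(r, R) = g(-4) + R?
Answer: -2001366283/781080 ≈ -2562.3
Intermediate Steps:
g(p) = (12 + p)*(19 + p) (g(p) = (19 + p)*(12 + p) = (12 + p)*(19 + p))
n(r, R) = 120 + R (n(r, R) = (228 + (-4)**2 + 31*(-4)) + R = (228 + 16 - 124) + R = 120 + R)
J(-520, -452)/n(-279, -212) + 177322/(-67920) = (-452*(-1 - 520))/(120 - 212) + 177322/(-67920) = -452*(-521)/(-92) + 177322*(-1/67920) = 235492*(-1/92) - 88661/33960 = -58873/23 - 88661/33960 = -2001366283/781080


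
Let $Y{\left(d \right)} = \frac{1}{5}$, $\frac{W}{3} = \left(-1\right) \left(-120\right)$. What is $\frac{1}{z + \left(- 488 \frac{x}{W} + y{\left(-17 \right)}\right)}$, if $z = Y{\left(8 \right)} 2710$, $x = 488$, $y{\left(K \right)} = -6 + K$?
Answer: $- \frac{45}{6413} \approx -0.007017$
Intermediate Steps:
$W = 360$ ($W = 3 \left(\left(-1\right) \left(-120\right)\right) = 3 \cdot 120 = 360$)
$Y{\left(d \right)} = \frac{1}{5}$
$z = 542$ ($z = \frac{1}{5} \cdot 2710 = 542$)
$\frac{1}{z + \left(- 488 \frac{x}{W} + y{\left(-17 \right)}\right)} = \frac{1}{542 - \left(23 + 488 \cdot \frac{488}{360}\right)} = \frac{1}{542 - \left(23 + 488 \cdot 488 \cdot \frac{1}{360}\right)} = \frac{1}{542 - \frac{30803}{45}} = \frac{1}{- \frac{6413}{45}} = - \frac{45}{6413}$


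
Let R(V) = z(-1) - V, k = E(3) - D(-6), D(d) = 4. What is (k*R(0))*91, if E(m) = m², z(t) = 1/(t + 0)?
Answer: -455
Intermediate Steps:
z(t) = 1/t
k = 5 (k = 3² - 1*4 = 9 - 4 = 5)
R(V) = -1 - V (R(V) = 1/(-1) - V = -1 - V)
(k*R(0))*91 = (5*(-1 - 1*0))*91 = (5*(-1 + 0))*91 = (5*(-1))*91 = -5*91 = -455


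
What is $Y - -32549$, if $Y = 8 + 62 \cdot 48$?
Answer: $35533$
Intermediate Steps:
$Y = 2984$ ($Y = 8 + 2976 = 2984$)
$Y - -32549 = 2984 - -32549 = 2984 + 32549 = 35533$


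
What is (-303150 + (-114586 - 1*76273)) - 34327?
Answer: -528336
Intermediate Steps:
(-303150 + (-114586 - 1*76273)) - 34327 = (-303150 + (-114586 - 76273)) - 34327 = (-303150 - 190859) - 34327 = -494009 - 34327 = -528336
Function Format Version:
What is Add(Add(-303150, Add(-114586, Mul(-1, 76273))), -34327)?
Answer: -528336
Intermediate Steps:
Add(Add(-303150, Add(-114586, Mul(-1, 76273))), -34327) = Add(Add(-303150, Add(-114586, -76273)), -34327) = Add(Add(-303150, -190859), -34327) = Add(-494009, -34327) = -528336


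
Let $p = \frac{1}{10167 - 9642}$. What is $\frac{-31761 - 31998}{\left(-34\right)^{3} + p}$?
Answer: $\frac{33473475}{20634599} \approx 1.6222$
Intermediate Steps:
$p = \frac{1}{525} \approx 0.0019048$
$\frac{-31761 - 31998}{\left(-34\right)^{3} + p} = \frac{-31761 - 31998}{\left(-34\right)^{3} + \frac{1}{525}} = - \frac{63759}{-39304 + \frac{1}{525}} = - \frac{63759}{- \frac{20634599}{525}} = \left(-63759\right) \left(- \frac{525}{20634599}\right) = \frac{33473475}{20634599}$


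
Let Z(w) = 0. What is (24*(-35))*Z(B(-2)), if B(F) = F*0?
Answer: 0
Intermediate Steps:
B(F) = 0
(24*(-35))*Z(B(-2)) = (24*(-35))*0 = -840*0 = 0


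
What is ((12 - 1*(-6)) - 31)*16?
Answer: -208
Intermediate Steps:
((12 - 1*(-6)) - 31)*16 = ((12 + 6) - 31)*16 = (18 - 31)*16 = -13*16 = -208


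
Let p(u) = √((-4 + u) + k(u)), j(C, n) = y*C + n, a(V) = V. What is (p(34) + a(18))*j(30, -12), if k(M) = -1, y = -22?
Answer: -12096 - 672*√29 ≈ -15715.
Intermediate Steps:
j(C, n) = n - 22*C (j(C, n) = -22*C + n = n - 22*C)
p(u) = √(-5 + u) (p(u) = √((-4 + u) - 1) = √(-5 + u))
(p(34) + a(18))*j(30, -12) = (√(-5 + 34) + 18)*(-12 - 22*30) = (√29 + 18)*(-12 - 660) = (18 + √29)*(-672) = -12096 - 672*√29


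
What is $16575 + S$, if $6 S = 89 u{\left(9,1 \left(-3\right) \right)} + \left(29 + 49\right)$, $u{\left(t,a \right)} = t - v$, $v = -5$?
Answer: $\frac{50387}{3} \approx 16796.0$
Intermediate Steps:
$u{\left(t,a \right)} = 5 + t$ ($u{\left(t,a \right)} = t - -5 = t + 5 = 5 + t$)
$S = \frac{662}{3}$ ($S = \frac{89 \left(5 + 9\right) + \left(29 + 49\right)}{6} = \frac{89 \cdot 14 + 78}{6} = \frac{1246 + 78}{6} = \frac{1}{6} \cdot 1324 = \frac{662}{3} \approx 220.67$)
$16575 + S = 16575 + \frac{662}{3} = \frac{50387}{3}$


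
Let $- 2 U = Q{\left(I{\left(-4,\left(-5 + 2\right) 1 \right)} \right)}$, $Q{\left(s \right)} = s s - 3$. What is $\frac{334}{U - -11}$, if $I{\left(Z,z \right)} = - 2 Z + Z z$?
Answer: $- \frac{668}{375} \approx -1.7813$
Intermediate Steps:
$Q{\left(s \right)} = -3 + s^{2}$ ($Q{\left(s \right)} = s^{2} - 3 = -3 + s^{2}$)
$U = - \frac{397}{2}$ ($U = - \frac{-3 + \left(- 4 \left(-2 + \left(-5 + 2\right) 1\right)\right)^{2}}{2} = - \frac{-3 + \left(- 4 \left(-2 - 3\right)\right)^{2}}{2} = - \frac{-3 + \left(\left(-4\right) \left(-5\right)\right)^{2}}{2} = - \frac{-3 + 20^{2}}{2} = - \frac{-3 + 400}{2} = \left(- \frac{1}{2}\right) 397 = - \frac{397}{2} \approx -198.5$)
$\frac{334}{U - -11} = \frac{334}{- \frac{397}{2} - -11} = \frac{334}{- \frac{397}{2} + \left(-40 + 51\right)} = \frac{334}{- \frac{397}{2} + 11} = \frac{334}{- \frac{375}{2}} = 334 \left(- \frac{2}{375}\right) = - \frac{668}{375}$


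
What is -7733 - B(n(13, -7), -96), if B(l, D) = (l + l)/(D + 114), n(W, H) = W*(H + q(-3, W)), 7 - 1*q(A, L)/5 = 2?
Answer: -7759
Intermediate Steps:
q(A, L) = 25 (q(A, L) = 35 - 5*2 = 35 - 10 = 25)
n(W, H) = W*(25 + H) (n(W, H) = W*(H + 25) = W*(25 + H))
B(l, D) = 2*l/(114 + D) (B(l, D) = (2*l)/(114 + D) = 2*l/(114 + D))
-7733 - B(n(13, -7), -96) = -7733 - 2*13*(25 - 7)/(114 - 96) = -7733 - 2*13*18/18 = -7733 - 2*234/18 = -7733 - 1*26 = -7733 - 26 = -7759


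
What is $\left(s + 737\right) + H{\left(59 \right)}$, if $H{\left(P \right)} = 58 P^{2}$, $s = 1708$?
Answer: $204343$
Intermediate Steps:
$\left(s + 737\right) + H{\left(59 \right)} = \left(1708 + 737\right) + 58 \cdot 59^{2} = 2445 + 58 \cdot 3481 = 2445 + 201898 = 204343$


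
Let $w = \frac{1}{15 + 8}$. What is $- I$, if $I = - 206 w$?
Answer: $\frac{206}{23} \approx 8.9565$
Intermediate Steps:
$w = \frac{1}{23} \approx 0.043478$
$I = - \frac{206}{23}$ ($I = \left(-206\right) \frac{1}{23} = - \frac{206}{23} \approx -8.9565$)
$- I = \left(-1\right) \left(- \frac{206}{23}\right) = \frac{206}{23}$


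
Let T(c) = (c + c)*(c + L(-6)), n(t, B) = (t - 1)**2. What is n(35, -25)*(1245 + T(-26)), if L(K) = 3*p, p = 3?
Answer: 2461124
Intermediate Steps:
L(K) = 9 (L(K) = 3*3 = 9)
n(t, B) = (-1 + t)**2
T(c) = 2*c*(9 + c) (T(c) = (c + c)*(c + 9) = (2*c)*(9 + c) = 2*c*(9 + c))
n(35, -25)*(1245 + T(-26)) = (-1 + 35)**2*(1245 + 2*(-26)*(9 - 26)) = 34**2*(1245 + 2*(-26)*(-17)) = 1156*(1245 + 884) = 1156*2129 = 2461124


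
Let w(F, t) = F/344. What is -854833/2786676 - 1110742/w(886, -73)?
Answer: -532388207348843/1234497468 ≈ -4.3126e+5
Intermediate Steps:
w(F, t) = F/344 (w(F, t) = F*(1/344) = F/344)
-854833/2786676 - 1110742/w(886, -73) = -854833/2786676 - 1110742/((1/344)*886) = -854833*1/2786676 - 1110742/443/172 = -854833/2786676 - 1110742*172/443 = -854833/2786676 - 191047624/443 = -532388207348843/1234497468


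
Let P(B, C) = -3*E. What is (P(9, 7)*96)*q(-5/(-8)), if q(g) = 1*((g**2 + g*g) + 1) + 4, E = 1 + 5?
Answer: -9990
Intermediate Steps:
E = 6
P(B, C) = -18 (P(B, C) = -3*6 = -18)
q(g) = 5 + 2*g**2 (q(g) = 1*((g**2 + g**2) + 1) + 4 = 1*(2*g**2 + 1) + 4 = 1*(1 + 2*g**2) + 4 = (1 + 2*g**2) + 4 = 5 + 2*g**2)
(P(9, 7)*96)*q(-5/(-8)) = (-18*96)*(5 + 2*(-5/(-8))**2) = -1728*(5 + 2*(-5*(-1/8))**2) = -1728*(5 + 2*(5/8)**2) = -1728*(5 + 2*(25/64)) = -1728*(5 + 25/32) = -1728*185/32 = -9990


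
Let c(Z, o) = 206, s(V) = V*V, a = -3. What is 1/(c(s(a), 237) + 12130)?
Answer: 1/12336 ≈ 8.1064e-5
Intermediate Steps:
s(V) = V**2
1/(c(s(a), 237) + 12130) = 1/(206 + 12130) = 1/12336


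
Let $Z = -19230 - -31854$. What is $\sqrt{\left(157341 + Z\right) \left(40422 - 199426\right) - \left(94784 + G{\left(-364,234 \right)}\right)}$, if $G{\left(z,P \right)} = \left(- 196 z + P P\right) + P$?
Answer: $i \sqrt{27025335978} \approx 1.6439 \cdot 10^{5} i$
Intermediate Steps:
$Z = 12624$ ($Z = -19230 + 31854 = 12624$)
$G{\left(z,P \right)} = P + P^{2} - 196 z$ ($G{\left(z,P \right)} = \left(- 196 z + P^{2}\right) + P = \left(P^{2} - 196 z\right) + P = P + P^{2} - 196 z$)
$\sqrt{\left(157341 + Z\right) \left(40422 - 199426\right) - \left(94784 + G{\left(-364,234 \right)}\right)} = \sqrt{\left(157341 + 12624\right) \left(40422 - 199426\right) + \left(\left(27337 - 122121\right) - \left(234 + 234^{2} - -71344\right)\right)} = \sqrt{169965 \left(-159004\right) + \left(\left(27337 - 122121\right) - \left(234 + 54756 + 71344\right)\right)} = \sqrt{-27025114860 - 221118} = \sqrt{-27025335978} = i \sqrt{27025335978}$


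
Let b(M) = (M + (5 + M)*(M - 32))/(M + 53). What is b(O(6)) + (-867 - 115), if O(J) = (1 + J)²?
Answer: -99197/102 ≈ -972.52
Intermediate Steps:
b(M) = (M + (-32 + M)*(5 + M))/(53 + M) (b(M) = (M + (5 + M)*(-32 + M))/(53 + M) = (M + (-32 + M)*(5 + M))/(53 + M))
b(O(6)) + (-867 - 115) = (-160 + ((1 + 6)²)² - 26*(1 + 6)²)/(53 + (1 + 6)²) + (-867 - 115) = (-160 + (7²)² - 26*7²)/(53 + 7²) - 982 = (-160 + 49² - 26*49)/(53 + 49) - 982 = (-160 + 2401 - 1274)/102 - 982 = (1/102)*967 - 982 = 967/102 - 982 = -99197/102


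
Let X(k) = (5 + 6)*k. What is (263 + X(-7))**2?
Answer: 34596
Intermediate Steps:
X(k) = 11*k
(263 + X(-7))**2 = (263 + 11*(-7))**2 = (263 - 77)**2 = 186**2 = 34596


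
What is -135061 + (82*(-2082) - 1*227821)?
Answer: -533606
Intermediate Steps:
-135061 + (82*(-2082) - 1*227821) = -135061 + (-170724 - 227821) = -135061 - 398545 = -533606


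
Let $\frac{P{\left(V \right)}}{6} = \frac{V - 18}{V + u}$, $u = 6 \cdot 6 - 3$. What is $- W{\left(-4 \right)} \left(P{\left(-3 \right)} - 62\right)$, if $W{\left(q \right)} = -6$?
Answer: $- \frac{1986}{5} \approx -397.2$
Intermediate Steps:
$u = 33$ ($u = 36 - 3 = 33$)
$P{\left(V \right)} = \frac{6 \left(-18 + V\right)}{33 + V}$ ($P{\left(V \right)} = 6 \frac{V - 18}{V + 33} = 6 \frac{V - 18}{33 + V} = 6 \frac{-18 + V}{33 + V} = \frac{6 \left(-18 + V\right)}{33 + V}$)
$- W{\left(-4 \right)} \left(P{\left(-3 \right)} - 62\right) = - \left(-6\right) \left(\frac{6 \left(-18 - 3\right)}{33 - 3} - 62\right) = - \left(-6\right) \left(6 \cdot \frac{1}{30} \left(-21\right) - 62\right) = - \left(-6\right) \left(- \frac{21}{5} - 62\right) = - \frac{\left(-6\right) \left(-331\right)}{5} = \left(-1\right) \frac{1986}{5} = - \frac{1986}{5}$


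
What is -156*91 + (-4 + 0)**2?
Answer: -14180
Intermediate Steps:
-156*91 + (-4 + 0)**2 = -14196 + (-4)**2 = -14196 + 16 = -14180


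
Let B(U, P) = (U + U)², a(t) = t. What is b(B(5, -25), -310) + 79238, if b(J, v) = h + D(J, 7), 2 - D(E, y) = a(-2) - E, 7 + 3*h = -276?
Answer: 237743/3 ≈ 79248.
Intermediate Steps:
h = -283/3 (h = -7/3 + (⅓)*(-276) = -7/3 - 92 = -283/3 ≈ -94.333)
D(E, y) = 4 + E (D(E, y) = 2 - (-2 - E) = 2 + (2 + E) = 4 + E)
B(U, P) = 4*U² (B(U, P) = (2*U)² = 4*U²)
b(J, v) = -271/3 + J (b(J, v) = -283/3 + (4 + J) = -271/3 + J)
b(B(5, -25), -310) + 79238 = (-271/3 + 4*5²) + 79238 = (-271/3 + 4*25) + 79238 = (-271/3 + 100) + 79238 = 29/3 + 79238 = 237743/3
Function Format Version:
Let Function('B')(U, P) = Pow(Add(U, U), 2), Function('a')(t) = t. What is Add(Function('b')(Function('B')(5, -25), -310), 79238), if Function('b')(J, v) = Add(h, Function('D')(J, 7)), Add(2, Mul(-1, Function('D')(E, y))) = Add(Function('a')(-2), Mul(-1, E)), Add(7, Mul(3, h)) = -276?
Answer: Rational(237743, 3) ≈ 79248.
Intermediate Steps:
h = Rational(-283, 3) (h = Add(Rational(-7, 3), Mul(Rational(1, 3), -276)) = Add(Rational(-7, 3), -92) = Rational(-283, 3) ≈ -94.333)
Function('D')(E, y) = Add(4, E) (Function('D')(E, y) = Add(2, Mul(-1, Add(-2, Mul(-1, E)))) = Add(2, Add(2, E)) = Add(4, E))
Function('B')(U, P) = Mul(4, Pow(U, 2)) (Function('B')(U, P) = Pow(Mul(2, U), 2) = Mul(4, Pow(U, 2)))
Function('b')(J, v) = Add(Rational(-271, 3), J) (Function('b')(J, v) = Add(Rational(-283, 3), Add(4, J)) = Add(Rational(-271, 3), J))
Add(Function('b')(Function('B')(5, -25), -310), 79238) = Add(Add(Rational(-271, 3), Mul(4, Pow(5, 2))), 79238) = Add(Add(Rational(-271, 3), Mul(4, 25)), 79238) = Add(Add(Rational(-271, 3), 100), 79238) = Add(Rational(29, 3), 79238) = Rational(237743, 3)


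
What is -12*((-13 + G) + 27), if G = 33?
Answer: -564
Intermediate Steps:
-12*((-13 + G) + 27) = -12*((-13 + 33) + 27) = -12*(20 + 27) = -12*47 = -564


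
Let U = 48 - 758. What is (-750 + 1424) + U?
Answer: -36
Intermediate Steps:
U = -710
(-750 + 1424) + U = (-750 + 1424) - 710 = 674 - 710 = -36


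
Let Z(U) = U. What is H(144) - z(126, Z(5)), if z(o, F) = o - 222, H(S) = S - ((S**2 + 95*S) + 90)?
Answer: -34266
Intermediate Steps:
H(S) = -90 - S**2 - 94*S (H(S) = S - (90 + S**2 + 95*S) = S + (-90 - S**2 - 95*S) = -90 - S**2 - 94*S)
z(o, F) = -222 + o
H(144) - z(126, Z(5)) = (-90 - 1*144**2 - 94*144) - (-222 + 126) = (-90 - 1*20736 - 13536) - 1*(-96) = (-90 - 20736 - 13536) + 96 = -34362 + 96 = -34266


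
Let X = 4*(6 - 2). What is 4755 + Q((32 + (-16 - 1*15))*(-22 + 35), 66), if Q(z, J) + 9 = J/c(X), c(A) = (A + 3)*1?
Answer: 90240/19 ≈ 4749.5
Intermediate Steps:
X = 16 (X = 4*4 = 16)
c(A) = 3 + A (c(A) = (3 + A)*1 = 3 + A)
Q(z, J) = -9 + J/19 (Q(z, J) = -9 + J/(3 + 16) = -9 + J/19)
4755 + Q((32 + (-16 - 1*15))*(-22 + 35), 66) = 4755 + (-9 + (1/19)*66) = 4755 + (-9 + 66/19) = 4755 - 105/19 = 90240/19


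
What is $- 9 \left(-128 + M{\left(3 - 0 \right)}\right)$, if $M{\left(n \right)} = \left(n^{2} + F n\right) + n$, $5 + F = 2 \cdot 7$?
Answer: $801$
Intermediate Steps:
$F = 9$ ($F = -5 + 2 \cdot 7 = -5 + 14 = 9$)
$M{\left(n \right)} = n^{2} + 10 n$ ($M{\left(n \right)} = \left(n^{2} + 9 n\right) + n = n^{2} + 10 n$)
$- 9 \left(-128 + M{\left(3 - 0 \right)}\right) = - 9 \left(-128 + \left(3 - 0\right) \left(10 + \left(3 - 0\right)\right)\right) = - 9 \left(-128 + \left(3 + 0\right) \left(10 + \left(3 + 0\right)\right)\right) = - 9 \left(-128 + 3 \left(10 + 3\right)\right) = - 9 \left(-128 + 3 \cdot 13\right) = - 9 \left(-128 + 39\right) = \left(-9\right) \left(-89\right) = 801$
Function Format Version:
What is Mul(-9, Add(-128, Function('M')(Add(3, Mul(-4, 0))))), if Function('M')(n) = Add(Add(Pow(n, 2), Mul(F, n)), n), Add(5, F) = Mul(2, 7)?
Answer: 801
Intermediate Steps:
F = 9 (F = Add(-5, Mul(2, 7)) = Add(-5, 14) = 9)
Function('M')(n) = Add(Pow(n, 2), Mul(10, n)) (Function('M')(n) = Add(Add(Pow(n, 2), Mul(9, n)), n) = Add(Pow(n, 2), Mul(10, n)))
Mul(-9, Add(-128, Function('M')(Add(3, Mul(-4, 0))))) = Mul(-9, Add(-128, Mul(Add(3, Mul(-4, 0)), Add(10, Add(3, Mul(-4, 0)))))) = Mul(-9, Add(-128, Mul(Add(3, 0), Add(10, Add(3, 0))))) = Mul(-9, Add(-128, Mul(3, Add(10, 3)))) = Mul(-9, Add(-128, Mul(3, 13))) = Mul(-9, Add(-128, 39)) = Mul(-9, -89) = 801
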